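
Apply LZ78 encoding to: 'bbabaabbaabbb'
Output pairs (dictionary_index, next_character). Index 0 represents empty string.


LZ78 encoding steps:
Dictionary: {0: ''}
Step 1: w='' (idx 0), next='b' -> output (0, 'b'), add 'b' as idx 1
Step 2: w='b' (idx 1), next='a' -> output (1, 'a'), add 'ba' as idx 2
Step 3: w='ba' (idx 2), next='a' -> output (2, 'a'), add 'baa' as idx 3
Step 4: w='b' (idx 1), next='b' -> output (1, 'b'), add 'bb' as idx 4
Step 5: w='' (idx 0), next='a' -> output (0, 'a'), add 'a' as idx 5
Step 6: w='a' (idx 5), next='b' -> output (5, 'b'), add 'ab' as idx 6
Step 7: w='bb' (idx 4), end of input -> output (4, '')


Encoded: [(0, 'b'), (1, 'a'), (2, 'a'), (1, 'b'), (0, 'a'), (5, 'b'), (4, '')]


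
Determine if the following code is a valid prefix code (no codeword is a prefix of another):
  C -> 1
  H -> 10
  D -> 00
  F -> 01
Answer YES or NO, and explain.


Checking each pair (does one codeword prefix another?):
  C='1' vs H='10': prefix -- VIOLATION

NO -- this is NOT a valid prefix code. C (1) is a prefix of H (10).


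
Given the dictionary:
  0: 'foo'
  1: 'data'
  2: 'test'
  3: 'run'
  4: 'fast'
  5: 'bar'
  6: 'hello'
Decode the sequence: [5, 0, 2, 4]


Look up each index in the dictionary:
  5 -> 'bar'
  0 -> 'foo'
  2 -> 'test'
  4 -> 'fast'

Decoded: "bar foo test fast"


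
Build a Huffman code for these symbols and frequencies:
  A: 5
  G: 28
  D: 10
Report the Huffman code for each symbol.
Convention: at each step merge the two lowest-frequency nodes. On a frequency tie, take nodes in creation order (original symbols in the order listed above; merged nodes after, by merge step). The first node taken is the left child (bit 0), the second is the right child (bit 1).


Huffman tree construction:
Step 1: Merge A(5) + D(10) = 15
Step 2: Merge (A+D)(15) + G(28) = 43
Read each symbol's code off the tree from the root (left child = 0, right child = 1).

Codes:
  A: 00 (length 2)
  G: 1 (length 1)
  D: 01 (length 2)
Average code length: 58/43 = 1.3488 bits/symbol


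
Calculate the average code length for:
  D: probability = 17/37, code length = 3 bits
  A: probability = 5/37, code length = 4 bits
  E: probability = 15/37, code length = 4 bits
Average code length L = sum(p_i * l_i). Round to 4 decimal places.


Weighted contributions p_i * l_i:
  D: (17/37) * 3 = 51/37
  A: (5/37) * 4 = 20/37
  E: (15/37) * 4 = 60/37
Sum = (51 + 20 + 60)/37 = 131/37

L = 131/37 = 3.5405 bits/symbol


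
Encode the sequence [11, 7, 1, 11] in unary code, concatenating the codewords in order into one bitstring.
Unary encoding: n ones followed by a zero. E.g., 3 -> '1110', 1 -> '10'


Encode each number as n ones followed by a terminating 0:
  11 -> 111111111110 (12 bits)
  7 -> 11111110 (8 bits)
  1 -> 10 (2 bits)
  11 -> 111111111110 (12 bits)
Total length = 12 + 8 + 2 + 12 = 34 bits.

Unary([11, 7, 1, 11]) = 1111111111101111111010111111111110 (34 bits)


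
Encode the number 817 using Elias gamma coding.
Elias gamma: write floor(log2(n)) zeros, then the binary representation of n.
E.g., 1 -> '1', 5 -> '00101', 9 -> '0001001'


num_bits = floor(log2(817)) + 1 = 10
leading_zeros = num_bits - 1 = 9
binary(817) = 1100110001

Elias gamma(817) = '000000000' + '1100110001' = 0000000001100110001 (19 bits)


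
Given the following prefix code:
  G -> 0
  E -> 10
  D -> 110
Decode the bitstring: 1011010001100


Decoding step by step:
Bits 10 -> E
Bits 110 -> D
Bits 10 -> E
Bits 0 -> G
Bits 0 -> G
Bits 110 -> D
Bits 0 -> G


Decoded message: EDEGGDG


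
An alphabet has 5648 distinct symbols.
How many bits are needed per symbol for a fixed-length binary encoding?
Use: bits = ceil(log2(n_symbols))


log2(5648) = 12.4635
Bracket: 2^12 = 4096 < 5648 <= 2^13 = 8192
So ceil(log2(5648)) = 13

bits = ceil(log2(5648)) = ceil(12.4635) = 13 bits


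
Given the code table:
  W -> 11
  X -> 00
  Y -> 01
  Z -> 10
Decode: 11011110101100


Decoding:
11 -> W
01 -> Y
11 -> W
10 -> Z
10 -> Z
11 -> W
00 -> X


Result: WYWZZWX


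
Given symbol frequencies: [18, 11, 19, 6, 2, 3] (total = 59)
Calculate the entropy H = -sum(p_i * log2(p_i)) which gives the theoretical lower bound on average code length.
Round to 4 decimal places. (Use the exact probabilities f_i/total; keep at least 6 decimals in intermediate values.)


Per-symbol terms -p_i * log2(p_i) with p_i = f_i/59:
  p = 18/59 = 0.305085: log2(p) = -1.712718, -p*log2(p) = 0.522524
  p = 11/59 = 0.186441: log2(p) = -2.423211, -p*log2(p) = 0.451785
  p = 19/59 = 0.322034: log2(p) = -1.634716, -p*log2(p) = 0.526434
  p = 6/59 = 0.101695: log2(p) = -3.297681, -p*log2(p) = 0.335357
  p = 2/59 = 0.033898: log2(p) = -4.882643, -p*log2(p) = 0.165513
  p = 3/59 = 0.050847: log2(p) = -4.297681, -p*log2(p) = 0.218526
H = 0.522524 + 0.451785 + 0.526434 + 0.335357 + 0.165513 + 0.218526 = 2.220139

H = 2.2201 bits/symbol


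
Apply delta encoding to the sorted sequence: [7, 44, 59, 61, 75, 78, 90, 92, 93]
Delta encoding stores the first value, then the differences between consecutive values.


First value: 7
Deltas:
  44 - 7 = 37
  59 - 44 = 15
  61 - 59 = 2
  75 - 61 = 14
  78 - 75 = 3
  90 - 78 = 12
  92 - 90 = 2
  93 - 92 = 1


Delta encoded: [7, 37, 15, 2, 14, 3, 12, 2, 1]


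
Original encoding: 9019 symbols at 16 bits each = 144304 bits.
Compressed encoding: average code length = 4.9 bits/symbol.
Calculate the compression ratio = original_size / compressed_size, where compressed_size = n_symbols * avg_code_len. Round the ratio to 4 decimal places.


original_size = n_symbols * orig_bits = 9019 * 16 = 144304 bits
compressed_size = n_symbols * avg_code_len = 9019 * 4.9 = 44193.1 bits
ratio = original_size / compressed_size = 144304 / 44193.1 = 3.2653

Compression ratio = 3.2653


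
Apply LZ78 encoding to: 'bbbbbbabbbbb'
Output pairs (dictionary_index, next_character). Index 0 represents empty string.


LZ78 encoding steps:
Dictionary: {0: ''}
Step 1: w='' (idx 0), next='b' -> output (0, 'b'), add 'b' as idx 1
Step 2: w='b' (idx 1), next='b' -> output (1, 'b'), add 'bb' as idx 2
Step 3: w='bb' (idx 2), next='b' -> output (2, 'b'), add 'bbb' as idx 3
Step 4: w='' (idx 0), next='a' -> output (0, 'a'), add 'a' as idx 4
Step 5: w='bbb' (idx 3), next='b' -> output (3, 'b'), add 'bbbb' as idx 5
Step 6: w='b' (idx 1), end of input -> output (1, '')


Encoded: [(0, 'b'), (1, 'b'), (2, 'b'), (0, 'a'), (3, 'b'), (1, '')]


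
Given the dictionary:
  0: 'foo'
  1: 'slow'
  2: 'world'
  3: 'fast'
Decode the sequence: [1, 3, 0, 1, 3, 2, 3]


Look up each index in the dictionary:
  1 -> 'slow'
  3 -> 'fast'
  0 -> 'foo'
  1 -> 'slow'
  3 -> 'fast'
  2 -> 'world'
  3 -> 'fast'

Decoded: "slow fast foo slow fast world fast"


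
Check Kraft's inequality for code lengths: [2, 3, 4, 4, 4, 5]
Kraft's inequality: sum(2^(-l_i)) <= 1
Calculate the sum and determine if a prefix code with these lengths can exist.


Sum = 2^(-2) + 2^(-3) + 2^(-4) + 2^(-4) + 2^(-4) + 2^(-5)
    = 0.25 + 0.125 + 0.0625 + 0.0625 + 0.0625 + 0.03125
    = 19/32 = 0.59375
Since 0.59375 <= 1, Kraft's inequality IS satisfied.
A prefix code with these lengths CAN exist.

Kraft sum = 0.59375. Satisfied.


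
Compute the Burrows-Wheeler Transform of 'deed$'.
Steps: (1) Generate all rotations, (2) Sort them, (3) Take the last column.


Rotations (sorted):
  0: $deed -> last char: d
  1: d$dee -> last char: e
  2: deed$ -> last char: $
  3: ed$de -> last char: e
  4: eed$d -> last char: d


BWT = de$ed


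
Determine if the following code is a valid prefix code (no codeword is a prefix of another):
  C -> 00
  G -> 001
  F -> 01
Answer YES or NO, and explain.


Checking each pair (does one codeword prefix another?):
  C='00' vs G='001': prefix -- VIOLATION

NO -- this is NOT a valid prefix code. C (00) is a prefix of G (001).


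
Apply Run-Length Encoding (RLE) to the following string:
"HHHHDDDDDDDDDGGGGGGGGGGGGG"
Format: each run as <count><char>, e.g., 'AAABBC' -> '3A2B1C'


Scanning runs left to right:
  i=0: run of 'H' x 4 -> '4H'
  i=4: run of 'D' x 9 -> '9D'
  i=13: run of 'G' x 13 -> '13G'

RLE = 4H9D13G


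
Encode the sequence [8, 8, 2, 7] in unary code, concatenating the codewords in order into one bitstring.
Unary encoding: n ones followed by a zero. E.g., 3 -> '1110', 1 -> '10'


Encode each number as n ones followed by a terminating 0:
  8 -> 111111110 (9 bits)
  8 -> 111111110 (9 bits)
  2 -> 110 (3 bits)
  7 -> 11111110 (8 bits)
Total length = 9 + 9 + 3 + 8 = 29 bits.

Unary([8, 8, 2, 7]) = 11111111011111111011011111110 (29 bits)


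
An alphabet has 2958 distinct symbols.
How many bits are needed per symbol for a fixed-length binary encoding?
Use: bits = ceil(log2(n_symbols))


log2(2958) = 11.5304
Bracket: 2^11 = 2048 < 2958 <= 2^12 = 4096
So ceil(log2(2958)) = 12

bits = ceil(log2(2958)) = ceil(11.5304) = 12 bits


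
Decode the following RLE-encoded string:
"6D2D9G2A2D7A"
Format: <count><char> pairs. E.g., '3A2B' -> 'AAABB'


Expanding each <count><char> pair:
  6D -> 'DDDDDD'
  2D -> 'DD'
  9G -> 'GGGGGGGGG'
  2A -> 'AA'
  2D -> 'DD'
  7A -> 'AAAAAAA'

Decoded = DDDDDDDDGGGGGGGGGAADDAAAAAAA


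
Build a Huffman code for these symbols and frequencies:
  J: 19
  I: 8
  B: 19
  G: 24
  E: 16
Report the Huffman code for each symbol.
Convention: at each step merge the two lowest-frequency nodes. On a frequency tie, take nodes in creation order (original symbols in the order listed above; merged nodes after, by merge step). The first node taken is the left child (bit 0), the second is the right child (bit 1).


Huffman tree construction:
Step 1: Merge I(8) + E(16) = 24
Step 2: Merge J(19) + B(19) = 38
Step 3: Merge G(24) + (I+E)(24) = 48
Step 4: Merge (J+B)(38) + (G+(I+E))(48) = 86
Read each symbol's code off the tree from the root (left child = 0, right child = 1).

Codes:
  J: 00 (length 2)
  I: 110 (length 3)
  B: 01 (length 2)
  G: 10 (length 2)
  E: 111 (length 3)
Average code length: 196/86 = 2.2791 bits/symbol


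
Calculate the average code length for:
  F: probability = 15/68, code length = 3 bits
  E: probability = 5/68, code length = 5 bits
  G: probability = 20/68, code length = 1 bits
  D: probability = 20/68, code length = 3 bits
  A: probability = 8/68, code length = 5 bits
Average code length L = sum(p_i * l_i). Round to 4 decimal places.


Weighted contributions p_i * l_i:
  F: (15/68) * 3 = 45/68
  E: (5/68) * 5 = 25/68
  G: (20/68) * 1 = 20/68
  D: (20/68) * 3 = 60/68
  A: (8/68) * 5 = 40/68
Sum = (45 + 25 + 20 + 60 + 40)/68 = 190/68

L = 190/68 = 2.7941 bits/symbol


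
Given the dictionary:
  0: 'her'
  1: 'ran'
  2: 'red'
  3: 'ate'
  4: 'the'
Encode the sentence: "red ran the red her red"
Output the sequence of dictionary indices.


Look up each word in the dictionary:
  'red' -> 2
  'ran' -> 1
  'the' -> 4
  'red' -> 2
  'her' -> 0
  'red' -> 2

Encoded: [2, 1, 4, 2, 0, 2]


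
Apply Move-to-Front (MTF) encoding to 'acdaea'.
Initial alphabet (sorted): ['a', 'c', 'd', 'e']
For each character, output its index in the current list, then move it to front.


MTF encoding:
'a': index 0 in ['a', 'c', 'd', 'e'] -> ['a', 'c', 'd', 'e']
'c': index 1 in ['a', 'c', 'd', 'e'] -> ['c', 'a', 'd', 'e']
'd': index 2 in ['c', 'a', 'd', 'e'] -> ['d', 'c', 'a', 'e']
'a': index 2 in ['d', 'c', 'a', 'e'] -> ['a', 'd', 'c', 'e']
'e': index 3 in ['a', 'd', 'c', 'e'] -> ['e', 'a', 'd', 'c']
'a': index 1 in ['e', 'a', 'd', 'c'] -> ['a', 'e', 'd', 'c']


Output: [0, 1, 2, 2, 3, 1]


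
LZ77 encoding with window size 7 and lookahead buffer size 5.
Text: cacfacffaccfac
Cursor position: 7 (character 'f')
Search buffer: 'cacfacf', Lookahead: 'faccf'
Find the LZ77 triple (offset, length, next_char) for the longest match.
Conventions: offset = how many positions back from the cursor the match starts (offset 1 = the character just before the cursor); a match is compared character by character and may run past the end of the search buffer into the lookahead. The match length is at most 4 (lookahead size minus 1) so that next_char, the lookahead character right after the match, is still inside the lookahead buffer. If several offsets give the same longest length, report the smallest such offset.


Try each offset into the search buffer:
  offset=1 (pos 6, char 'f'): match length 1
  offset=2 (pos 5, char 'c'): match length 0
  offset=3 (pos 4, char 'a'): match length 0
  offset=4 (pos 3, char 'f'): match length 3
  offset=5 (pos 2, char 'c'): match length 0
  offset=6 (pos 1, char 'a'): match length 0
  offset=7 (pos 0, char 'c'): match length 0
Longest match has length 3 at offset 4.
next_char = character at position 7 + 3 = 10 -> 'c'

Best match: offset=4, length=3 (matching 'fac' starting at position 3)
LZ77 triple: (4, 3, 'c')


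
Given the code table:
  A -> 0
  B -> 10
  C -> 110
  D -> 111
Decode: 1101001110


Decoding:
110 -> C
10 -> B
0 -> A
111 -> D
0 -> A


Result: CBADA


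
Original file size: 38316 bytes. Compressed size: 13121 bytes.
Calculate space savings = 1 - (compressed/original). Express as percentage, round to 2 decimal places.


ratio = compressed/original = 13121/38316 = 0.342442
savings = 1 - ratio = 1 - 0.342442 = 0.657558
as a percentage: 0.657558 * 100 = 65.76%

Space savings = 1 - 13121/38316 = 65.76%


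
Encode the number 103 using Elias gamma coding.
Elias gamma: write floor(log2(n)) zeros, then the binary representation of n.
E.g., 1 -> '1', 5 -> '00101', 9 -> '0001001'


num_bits = floor(log2(103)) + 1 = 7
leading_zeros = num_bits - 1 = 6
binary(103) = 1100111

Elias gamma(103) = '000000' + '1100111' = 0000001100111 (13 bits)


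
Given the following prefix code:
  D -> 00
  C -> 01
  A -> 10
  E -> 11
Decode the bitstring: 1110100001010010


Decoding step by step:
Bits 11 -> E
Bits 10 -> A
Bits 10 -> A
Bits 00 -> D
Bits 01 -> C
Bits 01 -> C
Bits 00 -> D
Bits 10 -> A


Decoded message: EAADCCDA


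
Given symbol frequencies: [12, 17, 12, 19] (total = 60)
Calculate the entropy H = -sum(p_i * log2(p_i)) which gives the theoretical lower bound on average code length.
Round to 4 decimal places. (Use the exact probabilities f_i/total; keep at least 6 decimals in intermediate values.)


Per-symbol terms -p_i * log2(p_i) with p_i = f_i/60:
  p = 12/60 = 0.200000: log2(p) = -2.321928, -p*log2(p) = 0.464386
  p = 17/60 = 0.283333: log2(p) = -1.819428, -p*log2(p) = 0.515505
  p = 12/60 = 0.200000: log2(p) = -2.321928, -p*log2(p) = 0.464386
  p = 19/60 = 0.316667: log2(p) = -1.658963, -p*log2(p) = 0.525338
H = 0.464386 + 0.515505 + 0.464386 + 0.525338 = 1.969615

H = 1.9696 bits/symbol


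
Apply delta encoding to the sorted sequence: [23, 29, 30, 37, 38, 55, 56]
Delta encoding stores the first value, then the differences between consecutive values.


First value: 23
Deltas:
  29 - 23 = 6
  30 - 29 = 1
  37 - 30 = 7
  38 - 37 = 1
  55 - 38 = 17
  56 - 55 = 1


Delta encoded: [23, 6, 1, 7, 1, 17, 1]


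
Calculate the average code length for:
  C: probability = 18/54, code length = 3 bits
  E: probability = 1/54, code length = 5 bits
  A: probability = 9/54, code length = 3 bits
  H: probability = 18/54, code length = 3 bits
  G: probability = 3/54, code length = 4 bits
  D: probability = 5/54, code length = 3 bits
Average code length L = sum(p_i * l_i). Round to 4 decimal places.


Weighted contributions p_i * l_i:
  C: (18/54) * 3 = 54/54
  E: (1/54) * 5 = 5/54
  A: (9/54) * 3 = 27/54
  H: (18/54) * 3 = 54/54
  G: (3/54) * 4 = 12/54
  D: (5/54) * 3 = 15/54
Sum = (54 + 5 + 27 + 54 + 12 + 15)/54 = 167/54

L = 167/54 = 3.0926 bits/symbol


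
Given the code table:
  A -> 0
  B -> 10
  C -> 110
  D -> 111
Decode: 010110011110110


Decoding:
0 -> A
10 -> B
110 -> C
0 -> A
111 -> D
10 -> B
110 -> C


Result: ABCADBC


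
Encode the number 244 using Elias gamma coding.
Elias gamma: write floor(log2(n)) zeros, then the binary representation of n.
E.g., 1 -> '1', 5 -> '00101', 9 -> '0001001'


num_bits = floor(log2(244)) + 1 = 8
leading_zeros = num_bits - 1 = 7
binary(244) = 11110100

Elias gamma(244) = '0000000' + '11110100' = 000000011110100 (15 bits)


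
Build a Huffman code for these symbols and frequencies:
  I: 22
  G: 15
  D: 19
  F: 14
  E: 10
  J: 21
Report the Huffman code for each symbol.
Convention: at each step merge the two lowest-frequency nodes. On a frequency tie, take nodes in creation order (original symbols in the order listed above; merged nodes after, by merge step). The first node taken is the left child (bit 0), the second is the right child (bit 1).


Huffman tree construction:
Step 1: Merge E(10) + F(14) = 24
Step 2: Merge G(15) + D(19) = 34
Step 3: Merge J(21) + I(22) = 43
Step 4: Merge (E+F)(24) + (G+D)(34) = 58
Step 5: Merge (J+I)(43) + ((E+F)+(G+D))(58) = 101
Read each symbol's code off the tree from the root (left child = 0, right child = 1).

Codes:
  I: 01 (length 2)
  G: 110 (length 3)
  D: 111 (length 3)
  F: 101 (length 3)
  E: 100 (length 3)
  J: 00 (length 2)
Average code length: 260/101 = 2.5743 bits/symbol


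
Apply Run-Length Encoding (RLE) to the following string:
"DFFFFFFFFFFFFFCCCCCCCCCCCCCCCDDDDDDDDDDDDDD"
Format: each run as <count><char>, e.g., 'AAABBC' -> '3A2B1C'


Scanning runs left to right:
  i=0: run of 'D' x 1 -> '1D'
  i=1: run of 'F' x 13 -> '13F'
  i=14: run of 'C' x 15 -> '15C'
  i=29: run of 'D' x 14 -> '14D'

RLE = 1D13F15C14D


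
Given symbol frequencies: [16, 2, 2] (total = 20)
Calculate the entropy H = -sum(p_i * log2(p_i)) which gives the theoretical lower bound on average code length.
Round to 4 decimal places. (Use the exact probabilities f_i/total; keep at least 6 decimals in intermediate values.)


Per-symbol terms -p_i * log2(p_i) with p_i = f_i/20:
  p = 16/20 = 0.800000: log2(p) = -0.321928, -p*log2(p) = 0.257542
  p = 2/20 = 0.100000: log2(p) = -3.321928, -p*log2(p) = 0.332193
  p = 2/20 = 0.100000: log2(p) = -3.321928, -p*log2(p) = 0.332193
H = 0.257542 + 0.332193 + 0.332193 = 0.921928

H = 0.9219 bits/symbol


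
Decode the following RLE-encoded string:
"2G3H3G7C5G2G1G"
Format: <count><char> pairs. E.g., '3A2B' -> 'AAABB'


Expanding each <count><char> pair:
  2G -> 'GG'
  3H -> 'HHH'
  3G -> 'GGG'
  7C -> 'CCCCCCC'
  5G -> 'GGGGG'
  2G -> 'GG'
  1G -> 'G'

Decoded = GGHHHGGGCCCCCCCGGGGGGGG


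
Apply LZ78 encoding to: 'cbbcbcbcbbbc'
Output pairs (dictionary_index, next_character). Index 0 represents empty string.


LZ78 encoding steps:
Dictionary: {0: ''}
Step 1: w='' (idx 0), next='c' -> output (0, 'c'), add 'c' as idx 1
Step 2: w='' (idx 0), next='b' -> output (0, 'b'), add 'b' as idx 2
Step 3: w='b' (idx 2), next='c' -> output (2, 'c'), add 'bc' as idx 3
Step 4: w='bc' (idx 3), next='b' -> output (3, 'b'), add 'bcb' as idx 4
Step 5: w='c' (idx 1), next='b' -> output (1, 'b'), add 'cb' as idx 5
Step 6: w='b' (idx 2), next='b' -> output (2, 'b'), add 'bb' as idx 6
Step 7: w='c' (idx 1), end of input -> output (1, '')


Encoded: [(0, 'c'), (0, 'b'), (2, 'c'), (3, 'b'), (1, 'b'), (2, 'b'), (1, '')]


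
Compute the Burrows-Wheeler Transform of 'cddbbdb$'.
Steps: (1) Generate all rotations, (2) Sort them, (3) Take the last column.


Rotations (sorted):
  0: $cddbbdb -> last char: b
  1: b$cddbbd -> last char: d
  2: bbdb$cdd -> last char: d
  3: bdb$cddb -> last char: b
  4: cddbbdb$ -> last char: $
  5: db$cddbb -> last char: b
  6: dbbdb$cd -> last char: d
  7: ddbbdb$c -> last char: c


BWT = bddb$bdc


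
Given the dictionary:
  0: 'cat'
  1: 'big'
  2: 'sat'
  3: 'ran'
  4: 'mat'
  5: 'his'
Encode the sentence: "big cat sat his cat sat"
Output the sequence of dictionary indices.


Look up each word in the dictionary:
  'big' -> 1
  'cat' -> 0
  'sat' -> 2
  'his' -> 5
  'cat' -> 0
  'sat' -> 2

Encoded: [1, 0, 2, 5, 0, 2]


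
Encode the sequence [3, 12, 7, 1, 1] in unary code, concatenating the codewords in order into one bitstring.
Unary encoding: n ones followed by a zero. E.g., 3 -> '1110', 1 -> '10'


Encode each number as n ones followed by a terminating 0:
  3 -> 1110 (4 bits)
  12 -> 1111111111110 (13 bits)
  7 -> 11111110 (8 bits)
  1 -> 10 (2 bits)
  1 -> 10 (2 bits)
Total length = 4 + 13 + 8 + 2 + 2 = 29 bits.

Unary([3, 12, 7, 1, 1]) = 11101111111111110111111101010 (29 bits)


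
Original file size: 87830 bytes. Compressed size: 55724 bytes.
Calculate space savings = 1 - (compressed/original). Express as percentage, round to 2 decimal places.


ratio = compressed/original = 55724/87830 = 0.634453
savings = 1 - ratio = 1 - 0.634453 = 0.365547
as a percentage: 0.365547 * 100 = 36.55%

Space savings = 1 - 55724/87830 = 36.55%


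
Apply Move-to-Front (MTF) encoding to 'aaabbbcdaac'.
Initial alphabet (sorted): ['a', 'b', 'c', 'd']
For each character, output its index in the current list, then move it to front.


MTF encoding:
'a': index 0 in ['a', 'b', 'c', 'd'] -> ['a', 'b', 'c', 'd']
'a': index 0 in ['a', 'b', 'c', 'd'] -> ['a', 'b', 'c', 'd']
'a': index 0 in ['a', 'b', 'c', 'd'] -> ['a', 'b', 'c', 'd']
'b': index 1 in ['a', 'b', 'c', 'd'] -> ['b', 'a', 'c', 'd']
'b': index 0 in ['b', 'a', 'c', 'd'] -> ['b', 'a', 'c', 'd']
'b': index 0 in ['b', 'a', 'c', 'd'] -> ['b', 'a', 'c', 'd']
'c': index 2 in ['b', 'a', 'c', 'd'] -> ['c', 'b', 'a', 'd']
'd': index 3 in ['c', 'b', 'a', 'd'] -> ['d', 'c', 'b', 'a']
'a': index 3 in ['d', 'c', 'b', 'a'] -> ['a', 'd', 'c', 'b']
'a': index 0 in ['a', 'd', 'c', 'b'] -> ['a', 'd', 'c', 'b']
'c': index 2 in ['a', 'd', 'c', 'b'] -> ['c', 'a', 'd', 'b']


Output: [0, 0, 0, 1, 0, 0, 2, 3, 3, 0, 2]


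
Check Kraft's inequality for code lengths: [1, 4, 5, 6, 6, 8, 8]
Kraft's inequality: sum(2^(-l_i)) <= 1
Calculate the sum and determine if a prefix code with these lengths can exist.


Sum = 2^(-1) + 2^(-4) + 2^(-5) + 2^(-6) + 2^(-6) + 2^(-8) + 2^(-8)
    = 0.5 + 0.0625 + 0.03125 + 0.015625 + 0.015625 + 0.00390625 + 0.00390625
    = 162/256 = 0.6328125
Since 0.6328125 <= 1, Kraft's inequality IS satisfied.
A prefix code with these lengths CAN exist.

Kraft sum = 0.6328125. Satisfied.


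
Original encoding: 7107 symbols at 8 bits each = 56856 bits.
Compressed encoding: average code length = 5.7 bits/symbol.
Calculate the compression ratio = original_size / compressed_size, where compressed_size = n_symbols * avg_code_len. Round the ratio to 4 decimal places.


original_size = n_symbols * orig_bits = 7107 * 8 = 56856 bits
compressed_size = n_symbols * avg_code_len = 7107 * 5.7 = 40509.9 bits
ratio = original_size / compressed_size = 56856 / 40509.9 = 1.4035

Compression ratio = 1.4035


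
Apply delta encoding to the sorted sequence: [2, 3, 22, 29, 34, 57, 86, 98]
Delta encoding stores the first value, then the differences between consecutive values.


First value: 2
Deltas:
  3 - 2 = 1
  22 - 3 = 19
  29 - 22 = 7
  34 - 29 = 5
  57 - 34 = 23
  86 - 57 = 29
  98 - 86 = 12


Delta encoded: [2, 1, 19, 7, 5, 23, 29, 12]


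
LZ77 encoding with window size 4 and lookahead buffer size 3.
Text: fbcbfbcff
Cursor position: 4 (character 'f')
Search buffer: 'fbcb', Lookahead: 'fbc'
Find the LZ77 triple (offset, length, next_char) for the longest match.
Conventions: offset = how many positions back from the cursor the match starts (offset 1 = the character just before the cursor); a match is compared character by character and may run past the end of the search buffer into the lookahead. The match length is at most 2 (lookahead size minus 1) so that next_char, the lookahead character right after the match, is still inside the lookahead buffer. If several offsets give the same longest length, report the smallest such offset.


Try each offset into the search buffer:
  offset=1 (pos 3, char 'b'): match length 0
  offset=2 (pos 2, char 'c'): match length 0
  offset=3 (pos 1, char 'b'): match length 0
  offset=4 (pos 0, char 'f'): match length 2
Longest match has length 2 at offset 4.
next_char = character at position 4 + 2 = 6 -> 'c'

Best match: offset=4, length=2 (matching 'fb' starting at position 0)
LZ77 triple: (4, 2, 'c')


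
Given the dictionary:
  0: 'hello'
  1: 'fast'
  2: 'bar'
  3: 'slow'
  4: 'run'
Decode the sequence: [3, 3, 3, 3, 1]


Look up each index in the dictionary:
  3 -> 'slow'
  3 -> 'slow'
  3 -> 'slow'
  3 -> 'slow'
  1 -> 'fast'

Decoded: "slow slow slow slow fast"


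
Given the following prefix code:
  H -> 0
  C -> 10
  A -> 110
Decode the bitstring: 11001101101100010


Decoding step by step:
Bits 110 -> A
Bits 0 -> H
Bits 110 -> A
Bits 110 -> A
Bits 110 -> A
Bits 0 -> H
Bits 0 -> H
Bits 10 -> C


Decoded message: AHAAAHHC


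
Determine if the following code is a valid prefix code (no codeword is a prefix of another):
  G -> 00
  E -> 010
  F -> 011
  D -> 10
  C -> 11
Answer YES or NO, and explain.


Checking each pair (does one codeword prefix another?):
  G='00' vs E='010': no prefix
  G='00' vs F='011': no prefix
  G='00' vs D='10': no prefix
  G='00' vs C='11': no prefix
  E='010' vs G='00': no prefix
  E='010' vs F='011': no prefix
  E='010' vs D='10': no prefix
  E='010' vs C='11': no prefix
  F='011' vs G='00': no prefix
  F='011' vs E='010': no prefix
  F='011' vs D='10': no prefix
  F='011' vs C='11': no prefix
  D='10' vs G='00': no prefix
  D='10' vs E='010': no prefix
  D='10' vs F='011': no prefix
  D='10' vs C='11': no prefix
  C='11' vs G='00': no prefix
  C='11' vs E='010': no prefix
  C='11' vs F='011': no prefix
  C='11' vs D='10': no prefix
No violation found over all pairs.

YES -- this is a valid prefix code. No codeword is a prefix of any other codeword.


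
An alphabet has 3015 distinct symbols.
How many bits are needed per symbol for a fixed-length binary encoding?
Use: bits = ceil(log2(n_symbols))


log2(3015) = 11.5579
Bracket: 2^11 = 2048 < 3015 <= 2^12 = 4096
So ceil(log2(3015)) = 12

bits = ceil(log2(3015)) = ceil(11.5579) = 12 bits


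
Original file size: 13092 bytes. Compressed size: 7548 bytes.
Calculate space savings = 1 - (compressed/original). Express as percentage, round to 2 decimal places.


ratio = compressed/original = 7548/13092 = 0.576535
savings = 1 - ratio = 1 - 0.576535 = 0.423465
as a percentage: 0.423465 * 100 = 42.35%

Space savings = 1 - 7548/13092 = 42.35%


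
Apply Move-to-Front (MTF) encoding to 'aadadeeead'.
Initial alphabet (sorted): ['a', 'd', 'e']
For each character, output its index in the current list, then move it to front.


MTF encoding:
'a': index 0 in ['a', 'd', 'e'] -> ['a', 'd', 'e']
'a': index 0 in ['a', 'd', 'e'] -> ['a', 'd', 'e']
'd': index 1 in ['a', 'd', 'e'] -> ['d', 'a', 'e']
'a': index 1 in ['d', 'a', 'e'] -> ['a', 'd', 'e']
'd': index 1 in ['a', 'd', 'e'] -> ['d', 'a', 'e']
'e': index 2 in ['d', 'a', 'e'] -> ['e', 'd', 'a']
'e': index 0 in ['e', 'd', 'a'] -> ['e', 'd', 'a']
'e': index 0 in ['e', 'd', 'a'] -> ['e', 'd', 'a']
'a': index 2 in ['e', 'd', 'a'] -> ['a', 'e', 'd']
'd': index 2 in ['a', 'e', 'd'] -> ['d', 'a', 'e']


Output: [0, 0, 1, 1, 1, 2, 0, 0, 2, 2]


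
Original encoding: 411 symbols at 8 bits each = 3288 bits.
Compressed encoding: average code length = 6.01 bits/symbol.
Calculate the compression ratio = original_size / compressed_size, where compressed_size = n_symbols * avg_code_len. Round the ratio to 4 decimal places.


original_size = n_symbols * orig_bits = 411 * 8 = 3288 bits
compressed_size = n_symbols * avg_code_len = 411 * 6.01 = 2470.11 bits
ratio = original_size / compressed_size = 3288 / 2470.11 = 1.3311

Compression ratio = 1.3311


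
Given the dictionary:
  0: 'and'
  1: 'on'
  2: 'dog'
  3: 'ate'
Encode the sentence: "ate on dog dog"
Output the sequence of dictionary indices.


Look up each word in the dictionary:
  'ate' -> 3
  'on' -> 1
  'dog' -> 2
  'dog' -> 2

Encoded: [3, 1, 2, 2]


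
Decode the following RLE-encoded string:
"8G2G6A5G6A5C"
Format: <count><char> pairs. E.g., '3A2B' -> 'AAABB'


Expanding each <count><char> pair:
  8G -> 'GGGGGGGG'
  2G -> 'GG'
  6A -> 'AAAAAA'
  5G -> 'GGGGG'
  6A -> 'AAAAAA'
  5C -> 'CCCCC'

Decoded = GGGGGGGGGGAAAAAAGGGGGAAAAAACCCCC


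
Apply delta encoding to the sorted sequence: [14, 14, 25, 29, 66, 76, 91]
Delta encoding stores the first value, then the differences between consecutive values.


First value: 14
Deltas:
  14 - 14 = 0
  25 - 14 = 11
  29 - 25 = 4
  66 - 29 = 37
  76 - 66 = 10
  91 - 76 = 15


Delta encoded: [14, 0, 11, 4, 37, 10, 15]


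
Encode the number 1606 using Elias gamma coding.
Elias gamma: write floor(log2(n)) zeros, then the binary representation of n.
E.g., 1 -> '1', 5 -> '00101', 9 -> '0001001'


num_bits = floor(log2(1606)) + 1 = 11
leading_zeros = num_bits - 1 = 10
binary(1606) = 11001000110

Elias gamma(1606) = '0000000000' + '11001000110' = 000000000011001000110 (21 bits)


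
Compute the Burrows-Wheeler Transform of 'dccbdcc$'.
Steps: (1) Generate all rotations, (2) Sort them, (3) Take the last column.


Rotations (sorted):
  0: $dccbdcc -> last char: c
  1: bdcc$dcc -> last char: c
  2: c$dccbdc -> last char: c
  3: cbdcc$dc -> last char: c
  4: cc$dccbd -> last char: d
  5: ccbdcc$d -> last char: d
  6: dcc$dccb -> last char: b
  7: dccbdcc$ -> last char: $


BWT = ccccddb$


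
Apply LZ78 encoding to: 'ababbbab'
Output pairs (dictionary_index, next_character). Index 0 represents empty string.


LZ78 encoding steps:
Dictionary: {0: ''}
Step 1: w='' (idx 0), next='a' -> output (0, 'a'), add 'a' as idx 1
Step 2: w='' (idx 0), next='b' -> output (0, 'b'), add 'b' as idx 2
Step 3: w='a' (idx 1), next='b' -> output (1, 'b'), add 'ab' as idx 3
Step 4: w='b' (idx 2), next='b' -> output (2, 'b'), add 'bb' as idx 4
Step 5: w='ab' (idx 3), end of input -> output (3, '')


Encoded: [(0, 'a'), (0, 'b'), (1, 'b'), (2, 'b'), (3, '')]


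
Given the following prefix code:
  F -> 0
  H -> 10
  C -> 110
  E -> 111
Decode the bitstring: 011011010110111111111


Decoding step by step:
Bits 0 -> F
Bits 110 -> C
Bits 110 -> C
Bits 10 -> H
Bits 110 -> C
Bits 111 -> E
Bits 111 -> E
Bits 111 -> E


Decoded message: FCCHCEEE


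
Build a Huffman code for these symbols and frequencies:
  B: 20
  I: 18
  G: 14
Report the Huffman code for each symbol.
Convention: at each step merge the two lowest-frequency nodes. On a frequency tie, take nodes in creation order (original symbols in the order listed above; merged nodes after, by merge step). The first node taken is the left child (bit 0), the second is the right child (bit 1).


Huffman tree construction:
Step 1: Merge G(14) + I(18) = 32
Step 2: Merge B(20) + (G+I)(32) = 52
Read each symbol's code off the tree from the root (left child = 0, right child = 1).

Codes:
  B: 0 (length 1)
  I: 11 (length 2)
  G: 10 (length 2)
Average code length: 84/52 = 1.6154 bits/symbol


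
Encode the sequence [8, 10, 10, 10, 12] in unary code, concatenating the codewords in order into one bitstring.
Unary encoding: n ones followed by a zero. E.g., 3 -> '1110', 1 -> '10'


Encode each number as n ones followed by a terminating 0:
  8 -> 111111110 (9 bits)
  10 -> 11111111110 (11 bits)
  10 -> 11111111110 (11 bits)
  10 -> 11111111110 (11 bits)
  12 -> 1111111111110 (13 bits)
Total length = 9 + 11 + 11 + 11 + 13 = 55 bits.

Unary([8, 10, 10, 10, 12]) = 1111111101111111111011111111110111111111101111111111110 (55 bits)


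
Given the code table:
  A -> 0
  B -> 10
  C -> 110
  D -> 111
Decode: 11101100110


Decoding:
111 -> D
0 -> A
110 -> C
0 -> A
110 -> C


Result: DACAC


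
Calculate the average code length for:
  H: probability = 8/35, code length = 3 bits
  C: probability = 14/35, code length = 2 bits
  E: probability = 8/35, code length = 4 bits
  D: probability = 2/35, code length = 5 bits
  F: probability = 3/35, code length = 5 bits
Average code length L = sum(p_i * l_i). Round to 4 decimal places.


Weighted contributions p_i * l_i:
  H: (8/35) * 3 = 24/35
  C: (14/35) * 2 = 28/35
  E: (8/35) * 4 = 32/35
  D: (2/35) * 5 = 10/35
  F: (3/35) * 5 = 15/35
Sum = (24 + 28 + 32 + 10 + 15)/35 = 109/35

L = 109/35 = 3.1143 bits/symbol


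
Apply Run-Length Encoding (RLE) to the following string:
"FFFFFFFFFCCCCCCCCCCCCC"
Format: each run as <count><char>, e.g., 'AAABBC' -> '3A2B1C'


Scanning runs left to right:
  i=0: run of 'F' x 9 -> '9F'
  i=9: run of 'C' x 13 -> '13C'

RLE = 9F13C


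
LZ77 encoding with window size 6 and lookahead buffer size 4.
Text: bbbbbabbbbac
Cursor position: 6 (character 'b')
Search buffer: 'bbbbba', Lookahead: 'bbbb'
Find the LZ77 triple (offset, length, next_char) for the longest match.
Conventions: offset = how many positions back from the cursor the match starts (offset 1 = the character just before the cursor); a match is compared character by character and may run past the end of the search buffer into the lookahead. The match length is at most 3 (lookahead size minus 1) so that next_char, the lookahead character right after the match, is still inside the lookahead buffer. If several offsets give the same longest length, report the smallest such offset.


Try each offset into the search buffer:
  offset=1 (pos 5, char 'a'): match length 0
  offset=2 (pos 4, char 'b'): match length 1
  offset=3 (pos 3, char 'b'): match length 2
  offset=4 (pos 2, char 'b'): match length 3
  offset=5 (pos 1, char 'b'): match length 3
  offset=6 (pos 0, char 'b'): match length 3
Longest match has length 3, found at offsets 4, 5, 6; take the smallest, offset 4.
next_char = character at position 6 + 3 = 9 -> 'b'

Best match: offset=4, length=3 (matching 'bbb' starting at position 2)
LZ77 triple: (4, 3, 'b')


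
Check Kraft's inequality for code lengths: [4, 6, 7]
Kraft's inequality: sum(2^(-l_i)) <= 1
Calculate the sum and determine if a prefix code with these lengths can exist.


Sum = 2^(-4) + 2^(-6) + 2^(-7)
    = 0.0625 + 0.015625 + 0.0078125
    = 11/128 = 0.0859375
Since 0.0859375 <= 1, Kraft's inequality IS satisfied.
A prefix code with these lengths CAN exist.

Kraft sum = 0.0859375. Satisfied.


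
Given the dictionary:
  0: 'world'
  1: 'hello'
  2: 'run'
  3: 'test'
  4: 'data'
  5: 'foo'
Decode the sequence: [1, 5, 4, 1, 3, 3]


Look up each index in the dictionary:
  1 -> 'hello'
  5 -> 'foo'
  4 -> 'data'
  1 -> 'hello'
  3 -> 'test'
  3 -> 'test'

Decoded: "hello foo data hello test test"


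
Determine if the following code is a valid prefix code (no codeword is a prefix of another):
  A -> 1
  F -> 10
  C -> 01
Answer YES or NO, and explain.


Checking each pair (does one codeword prefix another?):
  A='1' vs F='10': prefix -- VIOLATION

NO -- this is NOT a valid prefix code. A (1) is a prefix of F (10).


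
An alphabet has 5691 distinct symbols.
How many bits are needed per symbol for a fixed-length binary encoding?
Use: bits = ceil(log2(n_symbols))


log2(5691) = 12.4745
Bracket: 2^12 = 4096 < 5691 <= 2^13 = 8192
So ceil(log2(5691)) = 13

bits = ceil(log2(5691)) = ceil(12.4745) = 13 bits


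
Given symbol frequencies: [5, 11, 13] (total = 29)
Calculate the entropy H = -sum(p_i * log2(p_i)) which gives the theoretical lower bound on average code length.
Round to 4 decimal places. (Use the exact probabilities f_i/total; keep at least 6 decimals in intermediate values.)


Per-symbol terms -p_i * log2(p_i) with p_i = f_i/29:
  p = 5/29 = 0.172414: log2(p) = -2.536053, -p*log2(p) = 0.437251
  p = 11/29 = 0.379310: log2(p) = -1.398549, -p*log2(p) = 0.530484
  p = 13/29 = 0.448276: log2(p) = -1.157541, -p*log2(p) = 0.518898
H = 0.437251 + 0.530484 + 0.518898 = 1.486633

H = 1.4866 bits/symbol


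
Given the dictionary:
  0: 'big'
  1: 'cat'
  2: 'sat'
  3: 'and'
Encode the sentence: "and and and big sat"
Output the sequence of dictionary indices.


Look up each word in the dictionary:
  'and' -> 3
  'and' -> 3
  'and' -> 3
  'big' -> 0
  'sat' -> 2

Encoded: [3, 3, 3, 0, 2]


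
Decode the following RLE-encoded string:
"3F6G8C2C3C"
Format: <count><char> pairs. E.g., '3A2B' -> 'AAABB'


Expanding each <count><char> pair:
  3F -> 'FFF'
  6G -> 'GGGGGG'
  8C -> 'CCCCCCCC'
  2C -> 'CC'
  3C -> 'CCC'

Decoded = FFFGGGGGGCCCCCCCCCCCCC


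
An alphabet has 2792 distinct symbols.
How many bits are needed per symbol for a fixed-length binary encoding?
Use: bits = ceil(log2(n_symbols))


log2(2792) = 11.4471
Bracket: 2^11 = 2048 < 2792 <= 2^12 = 4096
So ceil(log2(2792)) = 12

bits = ceil(log2(2792)) = ceil(11.4471) = 12 bits


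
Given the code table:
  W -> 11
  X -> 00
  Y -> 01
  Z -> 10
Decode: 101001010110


Decoding:
10 -> Z
10 -> Z
01 -> Y
01 -> Y
01 -> Y
10 -> Z


Result: ZZYYYZ


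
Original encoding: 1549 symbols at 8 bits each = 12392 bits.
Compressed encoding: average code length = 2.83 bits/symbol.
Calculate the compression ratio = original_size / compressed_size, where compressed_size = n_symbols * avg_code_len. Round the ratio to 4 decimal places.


original_size = n_symbols * orig_bits = 1549 * 8 = 12392 bits
compressed_size = n_symbols * avg_code_len = 1549 * 2.83 = 4383.67 bits
ratio = original_size / compressed_size = 12392 / 4383.67 = 2.8269

Compression ratio = 2.8269


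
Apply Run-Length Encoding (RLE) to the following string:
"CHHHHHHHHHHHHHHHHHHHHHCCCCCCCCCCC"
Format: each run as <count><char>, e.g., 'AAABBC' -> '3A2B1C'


Scanning runs left to right:
  i=0: run of 'C' x 1 -> '1C'
  i=1: run of 'H' x 21 -> '21H'
  i=22: run of 'C' x 11 -> '11C'

RLE = 1C21H11C


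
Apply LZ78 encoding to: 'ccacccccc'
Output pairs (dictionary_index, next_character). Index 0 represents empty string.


LZ78 encoding steps:
Dictionary: {0: ''}
Step 1: w='' (idx 0), next='c' -> output (0, 'c'), add 'c' as idx 1
Step 2: w='c' (idx 1), next='a' -> output (1, 'a'), add 'ca' as idx 2
Step 3: w='c' (idx 1), next='c' -> output (1, 'c'), add 'cc' as idx 3
Step 4: w='cc' (idx 3), next='c' -> output (3, 'c'), add 'ccc' as idx 4
Step 5: w='c' (idx 1), end of input -> output (1, '')


Encoded: [(0, 'c'), (1, 'a'), (1, 'c'), (3, 'c'), (1, '')]


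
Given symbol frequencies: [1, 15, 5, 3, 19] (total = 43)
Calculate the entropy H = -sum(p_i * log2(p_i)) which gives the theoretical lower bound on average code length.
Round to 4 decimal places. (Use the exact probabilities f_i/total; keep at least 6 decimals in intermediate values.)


Per-symbol terms -p_i * log2(p_i) with p_i = f_i/43:
  p = 1/43 = 0.023256: log2(p) = -5.426265, -p*log2(p) = 0.126192
  p = 15/43 = 0.348837: log2(p) = -1.519374, -p*log2(p) = 0.530014
  p = 5/43 = 0.116279: log2(p) = -3.104337, -p*log2(p) = 0.360969
  p = 3/43 = 0.069767: log2(p) = -3.841302, -p*log2(p) = 0.267998
  p = 19/43 = 0.441860: log2(p) = -1.178337, -p*log2(p) = 0.520661
H = 0.126192 + 0.530014 + 0.360969 + 0.267998 + 0.520661 = 1.805834

H = 1.8058 bits/symbol


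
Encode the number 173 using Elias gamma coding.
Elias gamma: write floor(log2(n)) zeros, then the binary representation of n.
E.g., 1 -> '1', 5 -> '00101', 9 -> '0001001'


num_bits = floor(log2(173)) + 1 = 8
leading_zeros = num_bits - 1 = 7
binary(173) = 10101101

Elias gamma(173) = '0000000' + '10101101' = 000000010101101 (15 bits)


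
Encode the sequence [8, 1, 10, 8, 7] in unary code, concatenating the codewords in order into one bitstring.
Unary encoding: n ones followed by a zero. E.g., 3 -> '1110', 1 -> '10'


Encode each number as n ones followed by a terminating 0:
  8 -> 111111110 (9 bits)
  1 -> 10 (2 bits)
  10 -> 11111111110 (11 bits)
  8 -> 111111110 (9 bits)
  7 -> 11111110 (8 bits)
Total length = 9 + 2 + 11 + 9 + 8 = 39 bits.

Unary([8, 1, 10, 8, 7]) = 111111110101111111111011111111011111110 (39 bits)


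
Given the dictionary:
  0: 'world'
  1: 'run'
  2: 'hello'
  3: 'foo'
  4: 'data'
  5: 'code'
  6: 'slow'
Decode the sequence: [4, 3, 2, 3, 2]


Look up each index in the dictionary:
  4 -> 'data'
  3 -> 'foo'
  2 -> 'hello'
  3 -> 'foo'
  2 -> 'hello'

Decoded: "data foo hello foo hello"


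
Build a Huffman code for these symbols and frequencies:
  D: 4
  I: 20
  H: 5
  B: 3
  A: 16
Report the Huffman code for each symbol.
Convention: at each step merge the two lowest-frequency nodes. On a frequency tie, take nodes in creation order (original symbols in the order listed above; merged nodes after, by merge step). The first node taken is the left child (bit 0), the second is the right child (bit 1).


Huffman tree construction:
Step 1: Merge B(3) + D(4) = 7
Step 2: Merge H(5) + (B+D)(7) = 12
Step 3: Merge (H+(B+D))(12) + A(16) = 28
Step 4: Merge I(20) + ((H+(B+D))+A)(28) = 48
Read each symbol's code off the tree from the root (left child = 0, right child = 1).

Codes:
  D: 1011 (length 4)
  I: 0 (length 1)
  H: 100 (length 3)
  B: 1010 (length 4)
  A: 11 (length 2)
Average code length: 95/48 = 1.9792 bits/symbol
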